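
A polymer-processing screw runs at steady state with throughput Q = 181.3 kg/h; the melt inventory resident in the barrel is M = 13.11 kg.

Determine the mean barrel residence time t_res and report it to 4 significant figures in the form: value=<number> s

Convert throughput: Q = 181.3 kg/h = 181.3/3600 = 0.0503611 kg/s
Mean residence time: t_res = M/Q_s = 13.11 kg / 0.0503611 kg/s = 260.32 s

value=260.3 s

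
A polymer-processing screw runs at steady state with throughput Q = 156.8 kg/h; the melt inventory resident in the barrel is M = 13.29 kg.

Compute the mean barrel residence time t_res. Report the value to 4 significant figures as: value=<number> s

Q_s = Q / 3600 = 156.8 / 3600 = 0.0435556 kg/s
Mean residence time: t_res = M/Q_s = 13.29 kg / 0.0435556 kg/s = 305.128 s

value=305.1 s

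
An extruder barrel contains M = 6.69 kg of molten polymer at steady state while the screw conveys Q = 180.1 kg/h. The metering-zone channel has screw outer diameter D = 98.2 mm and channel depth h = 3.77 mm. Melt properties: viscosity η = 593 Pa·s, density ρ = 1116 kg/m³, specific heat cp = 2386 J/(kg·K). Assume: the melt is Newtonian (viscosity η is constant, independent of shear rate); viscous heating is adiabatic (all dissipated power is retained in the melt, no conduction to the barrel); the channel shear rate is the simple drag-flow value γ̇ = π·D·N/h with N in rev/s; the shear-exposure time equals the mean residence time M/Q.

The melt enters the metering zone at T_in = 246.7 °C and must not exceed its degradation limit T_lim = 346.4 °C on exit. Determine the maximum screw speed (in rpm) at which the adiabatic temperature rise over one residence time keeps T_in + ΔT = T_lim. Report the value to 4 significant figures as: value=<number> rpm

value=42.42 rpm

Throughput in SI: Q_s = 180.1 kg/h ÷ 3600 s/h = 0.0500278 kg/s
Mean residence time: t_res = M/Q_s = 6.69 kg / 0.0500278 kg/s = 133.726 s
Convert to metres: D = 0.0982 m, h = 0.00377 m
ΔT_a = T_lim − T_in = 346.4 °C − 246.7 °C = 99.7 K
γ̇_max² = ΔT_a·ρ·cp / (η·t_res) = [99.7 × 1116 × 2386] / [593 × 133.726] = 3347.81 s⁻²
Take the square root: γ̇_max = √(3347.81) = 57.8602 s⁻¹
Solve γ̇ = πDN/h for N: N_max = γ̇_max·h/(π·D) = 57.8602 × 0.00377 / (π × 0.0982) = 0.707066 rev/s = 42.424 rpm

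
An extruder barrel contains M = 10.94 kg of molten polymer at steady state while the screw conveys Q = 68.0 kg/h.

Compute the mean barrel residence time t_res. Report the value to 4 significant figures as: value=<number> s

value=579.2 s

Q_s = Q / 3600 = 68.0 / 3600 = 0.0188889 kg/s
t_res = M / Q_s = 10.94 / 0.0188889 = 579.176 s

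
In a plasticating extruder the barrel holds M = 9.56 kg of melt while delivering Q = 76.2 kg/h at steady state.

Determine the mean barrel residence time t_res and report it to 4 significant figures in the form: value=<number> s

value=451.7 s

Throughput in SI: Q_s = 76.2 kg/h ÷ 3600 s/h = 0.0211667 kg/s
t_res = M / Q_s = 9.56 ÷ 0.0211667 = 451.654 s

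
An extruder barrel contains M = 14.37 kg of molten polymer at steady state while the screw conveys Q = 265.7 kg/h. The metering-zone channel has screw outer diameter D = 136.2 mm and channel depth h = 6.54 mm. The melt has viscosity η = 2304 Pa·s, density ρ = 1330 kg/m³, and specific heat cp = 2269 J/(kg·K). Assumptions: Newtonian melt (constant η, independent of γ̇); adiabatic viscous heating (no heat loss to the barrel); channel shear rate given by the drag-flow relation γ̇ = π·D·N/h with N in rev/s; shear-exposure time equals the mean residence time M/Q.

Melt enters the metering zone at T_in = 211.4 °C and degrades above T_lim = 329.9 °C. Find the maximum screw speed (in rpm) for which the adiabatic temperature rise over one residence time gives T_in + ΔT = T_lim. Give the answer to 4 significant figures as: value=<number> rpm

value=25.89 rpm

Throughput in SI: Q_s = 265.7 kg/h ÷ 3600 s/h = 0.0738056 kg/s
Mean residence time: t_res = M/Q_s = 14.37 kg / 0.0738056 kg/s = 194.701 s
D = 136.2 mm = 0.1362 m;  h = 6.54 mm = 0.00654 m
ΔT_a = T_lim − T_in = 329.9 °C − 211.4 °C = 118.5 K
γ̇_max² = ΔT_a·ρ·cp / (η·t_res) = [118.5 × 1330 × 2269] / [2304 × 194.701] = 797.176 s⁻²
Take the square root: γ̇_max = √(797.176) = 28.2343 s⁻¹
N_max = γ̇_max·h / (π·D) = 28.2343 · 0.00654 / (π · 0.1362) = 0.431547 rev/s = 25.8928 rpm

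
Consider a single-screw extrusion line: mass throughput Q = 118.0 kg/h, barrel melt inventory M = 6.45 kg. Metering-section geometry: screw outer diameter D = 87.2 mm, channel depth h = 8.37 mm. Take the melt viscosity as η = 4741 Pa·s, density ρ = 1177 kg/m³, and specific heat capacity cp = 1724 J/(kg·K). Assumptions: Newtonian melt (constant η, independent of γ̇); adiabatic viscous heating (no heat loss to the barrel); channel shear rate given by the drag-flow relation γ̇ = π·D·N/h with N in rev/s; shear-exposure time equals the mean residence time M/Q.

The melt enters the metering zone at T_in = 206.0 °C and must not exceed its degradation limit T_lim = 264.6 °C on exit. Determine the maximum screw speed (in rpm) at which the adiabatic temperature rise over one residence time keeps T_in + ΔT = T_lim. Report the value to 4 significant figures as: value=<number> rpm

value=20.70 rpm

Throughput in SI: Q_s = 118.0 kg/h ÷ 3600 s/h = 0.0327778 kg/s
Mean residence time: t_res = M/Q_s = 6.45 kg / 0.0327778 kg/s = 196.78 s
Geometry in SI: D = 87.2 mm → 0.0872 m, h = 8.37 mm → 0.00837 m
ΔT_a = T_lim − T_in = 264.6 − 206.0 = 58.6 K
γ̇_max² = ΔT_a·ρ·cp/(η·t_res) = 58.6·1177·1724/(4741·196.78) = 127.456 s⁻²
Take the square root: γ̇_max = √(127.456) = 11.2897 s⁻¹
N_max = γ̇_max·h / (π·D) = 11.2897 · 0.00837 / (π · 0.0872) = 0.344937 rev/s = 20.6962 rpm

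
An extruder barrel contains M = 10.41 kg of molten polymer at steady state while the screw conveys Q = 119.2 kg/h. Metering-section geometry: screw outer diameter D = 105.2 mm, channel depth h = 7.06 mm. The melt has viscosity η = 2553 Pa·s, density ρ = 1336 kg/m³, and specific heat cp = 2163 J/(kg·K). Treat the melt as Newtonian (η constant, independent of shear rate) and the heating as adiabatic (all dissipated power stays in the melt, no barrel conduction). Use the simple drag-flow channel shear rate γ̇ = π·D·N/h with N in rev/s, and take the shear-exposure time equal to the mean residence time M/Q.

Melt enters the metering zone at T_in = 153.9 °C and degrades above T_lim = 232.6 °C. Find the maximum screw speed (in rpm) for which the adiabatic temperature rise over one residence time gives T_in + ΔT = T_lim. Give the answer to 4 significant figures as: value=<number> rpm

value=21.57 rpm

Q_s = Q / 3600 = 119.2 / 3600 = 0.0331111 kg/s
Mean residence time: t_res = M/Q_s = 10.41 kg / 0.0331111 kg/s = 314.396 s
Convert to metres: D = 0.1052 m, h = 0.00706 m
Allowable rise: ΔT_a = T_lim − T_in = 232.6 − 153.9 = 78.7 K
γ̇_max² = ΔT_a·ρ·cp/(η·t_res) = 78.7·1336·2163/(2553·314.396) = 283.341 s⁻²
γ̇_max = √283.341 = 16.8327 s⁻¹
N_max = γ̇_max·h / (π·D) = 16.8327 · 0.00706 / (π · 0.1052) = 0.359579 rev/s = 21.5747 rpm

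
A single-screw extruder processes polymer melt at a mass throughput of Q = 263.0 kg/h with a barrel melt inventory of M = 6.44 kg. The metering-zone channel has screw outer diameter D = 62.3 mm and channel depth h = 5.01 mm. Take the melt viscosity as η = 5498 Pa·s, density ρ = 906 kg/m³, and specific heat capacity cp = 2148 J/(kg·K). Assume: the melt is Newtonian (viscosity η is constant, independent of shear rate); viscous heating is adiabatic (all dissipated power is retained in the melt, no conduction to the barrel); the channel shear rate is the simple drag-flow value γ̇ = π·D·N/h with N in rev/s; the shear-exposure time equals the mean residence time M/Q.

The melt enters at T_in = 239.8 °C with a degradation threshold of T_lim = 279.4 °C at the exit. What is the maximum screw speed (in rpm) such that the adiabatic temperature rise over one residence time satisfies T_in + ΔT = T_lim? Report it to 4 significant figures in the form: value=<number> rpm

Throughput in SI: Q_s = 263.0 kg/h ÷ 3600 s/h = 0.0730556 kg/s
t_res = M / Q_s = 6.44 / 0.0730556 = 88.1521 s
D = 62.3 mm = 0.0623 m;  h = 5.01 mm = 0.00501 m
ΔT_a = T_lim − T_in = 279.4 − 239.8 = 39.6 K
Invert ΔT = ηγ̇²t_res/(ρcp) for γ̇: γ̇_max² = ΔT_a ρ cp / (η t_res) = 39.6·906·2148 / (5498·88.1521) = 159.008 s⁻²
Take the square root: γ̇_max = √(159.008) = 12.6099 s⁻¹
N_max = γ̇_max h / (πD) = 12.6099·0.00501/(π·0.0623) = 0.322782 rev/s → ×60 = 19.3669 rpm

value=19.37 rpm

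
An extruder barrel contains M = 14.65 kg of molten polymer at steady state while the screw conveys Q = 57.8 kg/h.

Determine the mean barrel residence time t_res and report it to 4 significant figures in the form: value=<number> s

value=912.5 s

Q_s = Q / 3600 = 57.8 / 3600 = 0.0160556 kg/s
t_res = M / Q_s = 14.65 / 0.0160556 = 912.457 s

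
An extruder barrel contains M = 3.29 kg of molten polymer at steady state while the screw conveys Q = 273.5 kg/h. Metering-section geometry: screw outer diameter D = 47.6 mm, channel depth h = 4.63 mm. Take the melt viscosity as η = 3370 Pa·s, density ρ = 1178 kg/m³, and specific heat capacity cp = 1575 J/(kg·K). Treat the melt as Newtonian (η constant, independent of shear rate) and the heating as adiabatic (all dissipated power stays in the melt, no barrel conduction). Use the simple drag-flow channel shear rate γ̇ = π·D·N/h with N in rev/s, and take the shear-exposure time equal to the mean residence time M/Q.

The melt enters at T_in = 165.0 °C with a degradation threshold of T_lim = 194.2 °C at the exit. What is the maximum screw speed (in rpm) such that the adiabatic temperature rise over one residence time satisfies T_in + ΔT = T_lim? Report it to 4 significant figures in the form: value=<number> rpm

value=35.79 rpm

Q_s = Q / 3600 = 273.5 / 3600 = 0.0759722 kg/s
t_res = M / Q_s = 3.29 ÷ 0.0759722 = 43.3053 s
Convert to metres: D = 0.0476 m, h = 0.00463 m
Allowable rise: ΔT_a = T_lim − T_in = 194.2 − 165.0 = 29.2 K
γ̇_max² = ΔT_a·ρ·cp/(η·t_res) = 29.2·1178·1575/(3370·43.3053) = 371.225 s⁻²
Take the square root: γ̇_max = √(371.225) = 19.2672 s⁻¹
N_max = γ̇_max·h / (π·D) = 19.2672 · 0.00463 / (π · 0.0476) = 0.596545 rev/s = 35.7927 rpm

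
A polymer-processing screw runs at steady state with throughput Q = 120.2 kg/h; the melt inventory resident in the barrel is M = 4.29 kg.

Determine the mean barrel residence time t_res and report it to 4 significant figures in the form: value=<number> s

Throughput in SI: Q_s = 120.2 kg/h ÷ 3600 s/h = 0.0333889 kg/s
Mean residence time: t_res = M/Q_s = 4.29 kg / 0.0333889 kg/s = 128.486 s

value=128.5 s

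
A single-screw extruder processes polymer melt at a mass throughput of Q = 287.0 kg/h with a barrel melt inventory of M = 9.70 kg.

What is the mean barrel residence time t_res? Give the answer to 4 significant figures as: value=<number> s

value=121.7 s

Throughput in SI: Q_s = 287.0 kg/h ÷ 3600 s/h = 0.0797222 kg/s
t_res = M / Q_s = 9.70 / 0.0797222 = 121.672 s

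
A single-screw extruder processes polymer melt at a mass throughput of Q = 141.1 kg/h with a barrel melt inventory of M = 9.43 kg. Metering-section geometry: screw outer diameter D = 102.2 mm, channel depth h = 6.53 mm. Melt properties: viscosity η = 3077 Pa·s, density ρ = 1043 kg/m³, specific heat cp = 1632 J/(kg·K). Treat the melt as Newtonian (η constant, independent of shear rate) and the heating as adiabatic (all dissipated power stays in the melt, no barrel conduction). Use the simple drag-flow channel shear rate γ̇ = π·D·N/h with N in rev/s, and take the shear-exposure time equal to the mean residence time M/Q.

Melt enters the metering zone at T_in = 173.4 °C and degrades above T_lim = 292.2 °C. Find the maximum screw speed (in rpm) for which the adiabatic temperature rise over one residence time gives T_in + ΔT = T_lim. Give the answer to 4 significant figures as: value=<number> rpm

value=20.17 rpm

Throughput in SI: Q_s = 141.1 kg/h ÷ 3600 s/h = 0.0391944 kg/s
t_res = M / Q_s = 9.43 ÷ 0.0391944 = 240.595 s
D = 102.2 mm = 0.1022 m;  h = 6.53 mm = 0.00653 m
ΔT_a = T_lim − T_in = 292.2 °C − 173.4 °C = 118.8 K
γ̇_max² = ΔT_a·ρ·cp/(η·t_res) = 118.8·1043·1632/(3077·240.595) = 273.153 s⁻²
Take the square root: γ̇_max = √(273.153) = 16.5273 s⁻¹
N_max = γ̇_max h / (πD) = 16.5273·0.00653/(π·0.1022) = 0.336136 rev/s → ×60 = 20.1682 rpm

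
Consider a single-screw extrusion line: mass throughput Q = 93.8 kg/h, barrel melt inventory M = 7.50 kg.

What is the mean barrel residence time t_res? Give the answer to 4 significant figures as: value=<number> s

Q_s = Q / 3600 = 93.8 / 3600 = 0.0260556 kg/s
Mean residence time: t_res = M/Q_s = 7.50 kg / 0.0260556 kg/s = 287.846 s

value=287.8 s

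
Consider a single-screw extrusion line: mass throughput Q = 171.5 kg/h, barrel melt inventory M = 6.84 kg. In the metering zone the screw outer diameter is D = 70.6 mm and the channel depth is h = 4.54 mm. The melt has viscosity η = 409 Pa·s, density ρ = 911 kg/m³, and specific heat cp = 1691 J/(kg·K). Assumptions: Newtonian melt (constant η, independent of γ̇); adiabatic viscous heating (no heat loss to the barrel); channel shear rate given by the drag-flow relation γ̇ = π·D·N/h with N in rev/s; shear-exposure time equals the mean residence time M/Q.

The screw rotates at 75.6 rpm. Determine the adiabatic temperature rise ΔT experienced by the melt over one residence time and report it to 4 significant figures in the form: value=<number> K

value=144.4 K

Throughput in SI: Q_s = 171.5 kg/h ÷ 3600 s/h = 0.0476389 kg/s
t_res = M / Q_s = 6.84 / 0.0476389 = 143.58 s
Geometry in metres: D = 70.6 mm → 0.0706 m, h = 4.54 mm → 0.00454 m; screw speed N = 75.6 rpm = 1.26 rev/s
γ̇ = π D N / h = (π)(0.0706)(1.26) / 0.00454 = 61.5558 s⁻¹
ΔT = η·γ̇²·t_res / (ρ·cp) = 409 · (61.5558)² · 143.58 / (911 · 1691) = 144.442 K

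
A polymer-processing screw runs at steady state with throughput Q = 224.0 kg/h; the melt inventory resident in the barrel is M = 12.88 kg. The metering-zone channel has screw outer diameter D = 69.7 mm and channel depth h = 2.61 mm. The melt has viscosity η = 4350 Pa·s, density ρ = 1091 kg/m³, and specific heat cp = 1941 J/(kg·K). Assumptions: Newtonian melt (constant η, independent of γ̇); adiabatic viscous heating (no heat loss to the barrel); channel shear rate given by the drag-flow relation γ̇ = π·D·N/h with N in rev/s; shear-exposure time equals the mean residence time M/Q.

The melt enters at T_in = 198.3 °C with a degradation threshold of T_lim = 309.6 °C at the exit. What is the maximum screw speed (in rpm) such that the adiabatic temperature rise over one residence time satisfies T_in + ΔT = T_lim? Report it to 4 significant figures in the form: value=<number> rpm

Q_s = Q / 3600 = 224.0 / 3600 = 0.0622222 kg/s
t_res = M / Q_s = 12.88 / 0.0622222 = 207 s
Convert to metres: D = 0.0697 m, h = 0.00261 m
ΔT_a = T_lim − T_in = 309.6 − 198.3 = 111.3 K
γ̇_max² = ΔT_a·ρ·cp / (η·t_res) = [111.3 × 1091 × 1941] / [4350 × 207] = 261.749 s⁻²
γ̇_max = √261.749 = 16.1787 s⁻¹
N_max = γ̇_max·h / (π·D) = 16.1787 · 0.00261 / (π · 0.0697) = 0.192842 rev/s = 11.5705 rpm

value=11.57 rpm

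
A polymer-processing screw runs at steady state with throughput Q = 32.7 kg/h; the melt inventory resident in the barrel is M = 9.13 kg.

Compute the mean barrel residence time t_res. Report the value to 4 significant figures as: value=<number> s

value=1005. s

Q_s = Q / 3600 = 32.7 / 3600 = 0.00908333 kg/s
Mean residence time: t_res = M/Q_s = 9.13 kg / 0.00908333 kg/s = 1005.14 s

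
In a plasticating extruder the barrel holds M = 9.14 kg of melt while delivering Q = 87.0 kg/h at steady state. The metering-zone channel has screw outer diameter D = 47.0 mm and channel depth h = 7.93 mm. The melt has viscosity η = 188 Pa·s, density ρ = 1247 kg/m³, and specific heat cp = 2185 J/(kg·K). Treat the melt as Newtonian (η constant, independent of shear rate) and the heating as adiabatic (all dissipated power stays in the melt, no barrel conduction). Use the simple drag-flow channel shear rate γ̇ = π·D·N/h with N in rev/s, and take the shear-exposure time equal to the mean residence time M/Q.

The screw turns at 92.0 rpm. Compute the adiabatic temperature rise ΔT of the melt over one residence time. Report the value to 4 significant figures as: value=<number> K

Convert throughput: Q = 87.0 kg/h = 87.0/3600 = 0.0241667 kg/s
Mean residence time: t_res = M/Q_s = 9.14 kg / 0.0241667 kg/s = 378.207 s
D = 47.0 mm = 0.047 m;  h = 7.93 mm = 0.00793 m;  N = 92.0 rpm / 60 = 1.53333 rev/s
Shear rate: γ̇ = πDN/h = π·0.047·1.53333/0.00793 = 28.5503 s⁻¹
ΔT = η·γ̇²·t_res / (ρ·cp) = 188 · (28.5503)² · 378.207 / (1247 · 2185) = 21.2712 K

value=21.27 K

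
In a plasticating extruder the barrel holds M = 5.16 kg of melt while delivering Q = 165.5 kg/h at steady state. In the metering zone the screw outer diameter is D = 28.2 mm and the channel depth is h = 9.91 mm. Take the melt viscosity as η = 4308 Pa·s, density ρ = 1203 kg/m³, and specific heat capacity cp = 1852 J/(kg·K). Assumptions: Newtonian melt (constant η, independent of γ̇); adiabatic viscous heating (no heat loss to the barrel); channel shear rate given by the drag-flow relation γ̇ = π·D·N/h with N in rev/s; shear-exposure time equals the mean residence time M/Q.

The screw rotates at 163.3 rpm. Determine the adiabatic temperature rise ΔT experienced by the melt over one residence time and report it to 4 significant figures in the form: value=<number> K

value=128.5 K

Throughput in SI: Q_s = 165.5 kg/h ÷ 3600 s/h = 0.0459722 kg/s
Mean residence time: t_res = M/Q_s = 5.16 kg / 0.0459722 kg/s = 112.242 s
Convert to SI: D = 0.0282 m, h = 0.00991 m, N = 163.3/60 = 2.72167 rev/s
Shear rate: γ̇ = πDN/h = π·0.0282·2.72167/0.00991 = 24.331 s⁻¹
ΔT = η·γ̇²·t_res/(ρ·cp) = [4308 × 24.331² × 112.242] / [1203 × 1852] = 128.482 K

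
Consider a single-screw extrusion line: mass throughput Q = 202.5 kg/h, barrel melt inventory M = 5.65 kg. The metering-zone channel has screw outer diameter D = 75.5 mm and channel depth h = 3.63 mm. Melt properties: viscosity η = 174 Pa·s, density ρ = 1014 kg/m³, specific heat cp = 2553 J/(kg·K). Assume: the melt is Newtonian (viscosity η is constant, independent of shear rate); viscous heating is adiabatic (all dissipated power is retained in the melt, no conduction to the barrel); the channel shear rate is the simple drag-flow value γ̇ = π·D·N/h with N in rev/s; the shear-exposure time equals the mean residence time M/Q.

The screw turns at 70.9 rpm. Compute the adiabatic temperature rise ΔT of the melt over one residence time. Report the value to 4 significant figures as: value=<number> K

Convert throughput: Q = 202.5 kg/h = 202.5/3600 = 0.05625 kg/s
t_res = M / Q_s = 5.65 ÷ 0.05625 = 100.444 s
D = 75.5 mm = 0.0755 m;  h = 3.63 mm = 0.00363 m;  N = 70.9 rpm / 60 = 1.18167 rev/s
γ̇ = π D N / h = (π)(0.0755)(1.18167) / 0.00363 = 77.2121 s⁻¹
ΔT = η·γ̇²·t_res/(ρ·cp) = [174 × 77.2121² × 100.444] / [1014 × 2553] = 40.2492 K

value=40.25 K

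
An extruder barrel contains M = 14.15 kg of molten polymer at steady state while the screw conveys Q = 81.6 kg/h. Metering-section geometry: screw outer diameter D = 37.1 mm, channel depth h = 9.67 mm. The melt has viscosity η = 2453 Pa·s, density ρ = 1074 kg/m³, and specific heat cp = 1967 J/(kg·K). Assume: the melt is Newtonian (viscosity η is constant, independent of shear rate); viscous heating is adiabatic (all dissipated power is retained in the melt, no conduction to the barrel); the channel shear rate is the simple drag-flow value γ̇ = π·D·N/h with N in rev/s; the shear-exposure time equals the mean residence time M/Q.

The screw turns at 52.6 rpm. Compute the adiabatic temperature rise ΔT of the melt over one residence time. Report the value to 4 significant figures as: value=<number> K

value=80.93 K

Throughput in SI: Q_s = 81.6 kg/h ÷ 3600 s/h = 0.0226667 kg/s
t_res = M / Q_s = 14.15 ÷ 0.0226667 = 624.265 s
Convert to SI: D = 0.0371 m, h = 0.00967 m, N = 52.6/60 = 0.876667 rev/s
Shear rate: γ̇ = πDN/h = π·0.0371·0.876667/0.00967 = 10.5665 s⁻¹
ΔT = η·γ̇²·t_res/(ρ·cp) = [2453 × 10.5665² × 624.265] / [1074 × 1967] = 80.9322 K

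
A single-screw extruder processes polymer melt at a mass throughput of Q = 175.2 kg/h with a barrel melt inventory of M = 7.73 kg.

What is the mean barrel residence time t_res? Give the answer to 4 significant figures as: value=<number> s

Throughput in SI: Q_s = 175.2 kg/h ÷ 3600 s/h = 0.0486667 kg/s
Mean residence time: t_res = M/Q_s = 7.73 kg / 0.0486667 kg/s = 158.836 s

value=158.8 s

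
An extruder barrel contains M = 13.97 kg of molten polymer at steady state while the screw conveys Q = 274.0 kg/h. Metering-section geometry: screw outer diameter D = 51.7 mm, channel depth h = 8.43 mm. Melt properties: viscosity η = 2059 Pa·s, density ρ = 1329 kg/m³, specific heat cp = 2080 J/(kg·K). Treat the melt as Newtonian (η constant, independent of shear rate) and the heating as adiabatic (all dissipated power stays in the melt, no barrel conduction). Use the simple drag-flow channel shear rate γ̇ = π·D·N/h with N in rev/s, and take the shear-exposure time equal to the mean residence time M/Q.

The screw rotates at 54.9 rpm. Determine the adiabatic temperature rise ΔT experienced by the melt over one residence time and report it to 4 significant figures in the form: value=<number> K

Q_s = Q / 3600 = 274.0 / 3600 = 0.0761111 kg/s
t_res = M / Q_s = 13.97 ÷ 0.0761111 = 183.547 s
D = 51.7 mm = 0.0517 m;  h = 8.43 mm = 0.00843 m;  N = 54.9 rpm / 60 = 0.915 rev/s
γ̇ = π D N / h = (π)(0.0517)(0.915) / 0.00843 = 17.6293 s⁻¹
ΔT = η·γ̇²·t_res / (ρ·cp) = 2059 · (17.6293)² · 183.547 / (1329 · 2080) = 42.4898 K

value=42.49 K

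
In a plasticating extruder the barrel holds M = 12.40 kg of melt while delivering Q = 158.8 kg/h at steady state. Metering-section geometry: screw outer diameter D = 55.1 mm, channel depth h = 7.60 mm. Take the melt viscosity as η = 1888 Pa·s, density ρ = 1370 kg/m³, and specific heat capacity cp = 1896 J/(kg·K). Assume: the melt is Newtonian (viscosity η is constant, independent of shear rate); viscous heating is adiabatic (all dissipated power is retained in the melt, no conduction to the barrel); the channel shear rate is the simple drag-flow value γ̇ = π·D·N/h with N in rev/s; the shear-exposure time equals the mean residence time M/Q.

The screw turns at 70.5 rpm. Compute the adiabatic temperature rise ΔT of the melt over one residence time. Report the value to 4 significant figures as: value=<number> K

value=146.3 K

Q_s = Q / 3600 = 158.8 / 3600 = 0.0441111 kg/s
t_res = M / Q_s = 12.40 ÷ 0.0441111 = 281.108 s
Convert to SI: D = 0.0551 m, h = 0.0076 m, N = 70.5/60 = 1.175 rev/s
γ̇ = π·D·N / h = π · 0.0551 · 1.175 / 0.0076 = 26.7624 s⁻¹
ΔT = η·γ̇²·t_res / (ρ·cp) = 1888 · (26.7624)² · 281.108 / (1370 · 1896) = 146.342 K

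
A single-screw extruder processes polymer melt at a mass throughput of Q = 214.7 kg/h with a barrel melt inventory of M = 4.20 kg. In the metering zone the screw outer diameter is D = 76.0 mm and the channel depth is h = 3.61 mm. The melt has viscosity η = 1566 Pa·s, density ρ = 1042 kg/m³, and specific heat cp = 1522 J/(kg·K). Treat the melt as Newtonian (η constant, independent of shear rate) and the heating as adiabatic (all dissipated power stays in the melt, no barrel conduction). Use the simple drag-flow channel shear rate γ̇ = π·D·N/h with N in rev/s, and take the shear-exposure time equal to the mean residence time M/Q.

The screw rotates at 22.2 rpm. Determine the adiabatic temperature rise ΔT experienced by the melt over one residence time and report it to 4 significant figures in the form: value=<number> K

value=41.64 K

Q_s = Q / 3600 = 214.7 / 3600 = 0.0596389 kg/s
Mean residence time: t_res = M/Q_s = 4.20 kg / 0.0596389 kg/s = 70.4238 s
Convert to SI: D = 0.076 m, h = 0.00361 m, N = 22.2/60 = 0.37 rev/s
γ̇ = π D N / h = (π)(0.076)(0.37) / 0.00361 = 24.4714 s⁻¹
ΔT = η·γ̇²·t_res/(ρ·cp) = [1566 × 24.4714² × 70.4238] / [1042 × 1522] = 41.6433 K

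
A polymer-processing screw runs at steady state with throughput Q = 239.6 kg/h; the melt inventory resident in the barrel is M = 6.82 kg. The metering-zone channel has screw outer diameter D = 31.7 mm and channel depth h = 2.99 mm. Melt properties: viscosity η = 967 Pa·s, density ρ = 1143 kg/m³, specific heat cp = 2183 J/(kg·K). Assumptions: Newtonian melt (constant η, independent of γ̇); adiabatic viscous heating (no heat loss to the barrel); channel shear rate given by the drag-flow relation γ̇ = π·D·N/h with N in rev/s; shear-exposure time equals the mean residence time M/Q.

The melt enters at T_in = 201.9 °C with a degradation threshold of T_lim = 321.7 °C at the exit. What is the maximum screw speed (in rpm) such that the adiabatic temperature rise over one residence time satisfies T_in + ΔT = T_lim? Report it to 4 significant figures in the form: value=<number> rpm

Q_s = Q / 3600 = 239.6 / 3600 = 0.0665556 kg/s
Mean residence time: t_res = M/Q_s = 6.82 kg / 0.0665556 kg/s = 102.471 s
Geometry in SI: D = 31.7 mm → 0.0317 m, h = 2.99 mm → 0.00299 m
Allowable rise: ΔT_a = T_lim − T_in = 321.7 − 201.9 = 119.8 K
γ̇_max² = ΔT_a·ρ·cp/(η·t_res) = 119.8·1143·2183/(967·102.471) = 3016.69 s⁻²
γ̇_max = sqrt(3016.69) = 54.9244 s⁻¹
N_max = γ̇_max h / (πD) = 54.9244·0.00299/(π·0.0317) = 1.64902 rev/s → ×60 = 98.9415 rpm

value=98.94 rpm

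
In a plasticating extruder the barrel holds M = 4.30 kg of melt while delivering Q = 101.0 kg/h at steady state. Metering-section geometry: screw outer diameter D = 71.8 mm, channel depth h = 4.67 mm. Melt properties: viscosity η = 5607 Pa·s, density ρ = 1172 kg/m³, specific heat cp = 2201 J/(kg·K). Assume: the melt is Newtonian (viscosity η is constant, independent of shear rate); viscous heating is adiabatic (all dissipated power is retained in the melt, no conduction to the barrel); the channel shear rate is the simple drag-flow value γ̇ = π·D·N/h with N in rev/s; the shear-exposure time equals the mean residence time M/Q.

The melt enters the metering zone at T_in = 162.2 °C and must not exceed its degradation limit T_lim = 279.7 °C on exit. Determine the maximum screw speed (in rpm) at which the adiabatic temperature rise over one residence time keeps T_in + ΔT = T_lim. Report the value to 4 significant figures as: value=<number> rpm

value=23.33 rpm

Convert throughput: Q = 101.0 kg/h = 101.0/3600 = 0.0280556 kg/s
Mean residence time: t_res = M/Q_s = 4.30 kg / 0.0280556 kg/s = 153.267 s
Geometry in SI: D = 71.8 mm → 0.0718 m, h = 4.67 mm → 0.00467 m
Allowable rise: ΔT_a = T_lim − T_in = 279.7 − 162.2 = 117.5 K
γ̇_max² = ΔT_a·ρ·cp/(η·t_res) = 117.5·1172·2201/(5607·153.267) = 352.7 s⁻²
γ̇_max = sqrt(352.7) = 18.7803 s⁻¹
N_max = γ̇_max h / (πD) = 18.7803·0.00467/(π·0.0718) = 0.388817 rev/s → ×60 = 23.329 rpm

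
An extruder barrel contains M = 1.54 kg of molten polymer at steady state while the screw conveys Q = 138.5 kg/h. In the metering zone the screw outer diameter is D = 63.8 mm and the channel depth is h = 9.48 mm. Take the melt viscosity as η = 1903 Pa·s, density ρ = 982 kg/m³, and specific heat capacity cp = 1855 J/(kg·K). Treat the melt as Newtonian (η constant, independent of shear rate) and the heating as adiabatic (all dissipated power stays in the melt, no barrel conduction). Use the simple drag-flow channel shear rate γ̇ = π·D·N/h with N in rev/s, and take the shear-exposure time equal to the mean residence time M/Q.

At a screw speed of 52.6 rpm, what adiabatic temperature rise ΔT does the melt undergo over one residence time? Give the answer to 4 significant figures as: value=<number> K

value=14.37 K

Throughput in SI: Q_s = 138.5 kg/h ÷ 3600 s/h = 0.0384722 kg/s
Mean residence time: t_res = M/Q_s = 1.54 kg / 0.0384722 kg/s = 40.0289 s
D = 63.8 mm = 0.0638 m;  h = 9.48 mm = 0.00948 m;  N = 52.6 rpm / 60 = 0.876667 rev/s
γ̇ = π D N / h = (π)(0.0638)(0.876667) / 0.00948 = 18.5352 s⁻¹
Adiabatic rise: ΔT = η γ̇² t_res / (ρ cp) = 1903·(18.5352)²·40.0289 / (982·1855) = 14.3665 K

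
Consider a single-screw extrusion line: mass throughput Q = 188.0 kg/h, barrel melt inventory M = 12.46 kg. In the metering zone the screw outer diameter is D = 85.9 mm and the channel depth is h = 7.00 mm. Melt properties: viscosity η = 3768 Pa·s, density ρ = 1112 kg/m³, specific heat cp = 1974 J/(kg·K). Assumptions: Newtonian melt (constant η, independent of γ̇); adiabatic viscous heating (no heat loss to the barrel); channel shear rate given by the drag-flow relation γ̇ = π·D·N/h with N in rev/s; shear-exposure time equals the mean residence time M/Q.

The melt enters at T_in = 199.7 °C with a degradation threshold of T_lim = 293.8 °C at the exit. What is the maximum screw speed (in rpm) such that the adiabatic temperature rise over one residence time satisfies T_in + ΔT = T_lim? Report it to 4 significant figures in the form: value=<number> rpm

value=23.59 rpm

Convert throughput: Q = 188.0 kg/h = 188.0/3600 = 0.0522222 kg/s
t_res = M / Q_s = 12.46 / 0.0522222 = 238.596 s
Geometry in SI: D = 85.9 mm → 0.0859 m, h = 7.00 mm → 0.007 m
ΔT_a = T_lim − T_in = 293.8 °C − 199.7 °C = 94.1 K
γ̇_max² = ΔT_a·ρ·cp/(η·t_res) = 94.1·1112·1974/(3768·238.596) = 229.757 s⁻²
γ̇_max = sqrt(229.757) = 15.1577 s⁻¹
Solve γ̇ = πDN/h for N: N_max = γ̇_max·h/(π·D) = 15.1577 × 0.007 / (π × 0.0859) = 0.393178 rev/s = 23.5907 rpm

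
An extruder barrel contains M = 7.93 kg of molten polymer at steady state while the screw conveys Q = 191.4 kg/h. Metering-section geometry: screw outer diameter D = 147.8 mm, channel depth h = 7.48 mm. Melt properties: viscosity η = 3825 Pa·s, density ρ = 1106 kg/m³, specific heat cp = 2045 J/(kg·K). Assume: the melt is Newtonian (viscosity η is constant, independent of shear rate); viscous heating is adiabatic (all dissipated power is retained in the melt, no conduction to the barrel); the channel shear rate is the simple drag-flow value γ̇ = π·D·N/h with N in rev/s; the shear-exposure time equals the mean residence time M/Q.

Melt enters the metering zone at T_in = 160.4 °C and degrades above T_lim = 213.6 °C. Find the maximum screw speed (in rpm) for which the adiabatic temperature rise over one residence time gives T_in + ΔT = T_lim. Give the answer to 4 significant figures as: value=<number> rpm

value=14.04 rpm

Convert throughput: Q = 191.4 kg/h = 191.4/3600 = 0.0531667 kg/s
t_res = M / Q_s = 7.93 ÷ 0.0531667 = 149.154 s
Geometry in SI: D = 147.8 mm → 0.1478 m, h = 7.48 mm → 0.00748 m
ΔT_a = T_lim − T_in = 213.6 °C − 160.4 °C = 53.2 K
Invert ΔT = ηγ̇²t_res/(ρcp) for γ̇: γ̇_max² = ΔT_a ρ cp / (η t_res) = 53.2·1106·2045 / (3825·149.154) = 210.909 s⁻²
Take the square root: γ̇_max = √(210.909) = 14.5227 s⁻¹
Solve γ̇ = πDN/h for N: N_max = γ̇_max·h/(π·D) = 14.5227 × 0.00748 / (π × 0.1478) = 0.233951 rev/s = 14.0371 rpm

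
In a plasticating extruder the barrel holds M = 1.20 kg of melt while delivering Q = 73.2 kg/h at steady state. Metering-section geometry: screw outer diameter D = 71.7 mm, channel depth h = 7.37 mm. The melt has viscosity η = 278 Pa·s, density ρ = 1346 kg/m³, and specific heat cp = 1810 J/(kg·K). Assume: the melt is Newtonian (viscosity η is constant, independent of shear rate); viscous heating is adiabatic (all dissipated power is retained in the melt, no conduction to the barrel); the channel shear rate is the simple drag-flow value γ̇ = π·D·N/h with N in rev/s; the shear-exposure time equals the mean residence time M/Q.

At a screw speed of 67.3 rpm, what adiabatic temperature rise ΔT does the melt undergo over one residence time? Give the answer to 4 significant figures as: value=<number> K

Q_s = Q / 3600 = 73.2 / 3600 = 0.0203333 kg/s
t_res = M / Q_s = 1.20 ÷ 0.0203333 = 59.0164 s
D = 71.7 mm = 0.0717 m;  h = 7.37 mm = 0.00737 m;  N = 67.3 rpm / 60 = 1.12167 rev/s
γ̇ = π·D·N / h = π · 0.0717 · 1.12167 / 0.00737 = 34.2819 s⁻¹
Adiabatic rise: ΔT = η γ̇² t_res / (ρ cp) = 278·(34.2819)²·59.0164 / (1346·1810) = 7.91452 K

value=7.915 K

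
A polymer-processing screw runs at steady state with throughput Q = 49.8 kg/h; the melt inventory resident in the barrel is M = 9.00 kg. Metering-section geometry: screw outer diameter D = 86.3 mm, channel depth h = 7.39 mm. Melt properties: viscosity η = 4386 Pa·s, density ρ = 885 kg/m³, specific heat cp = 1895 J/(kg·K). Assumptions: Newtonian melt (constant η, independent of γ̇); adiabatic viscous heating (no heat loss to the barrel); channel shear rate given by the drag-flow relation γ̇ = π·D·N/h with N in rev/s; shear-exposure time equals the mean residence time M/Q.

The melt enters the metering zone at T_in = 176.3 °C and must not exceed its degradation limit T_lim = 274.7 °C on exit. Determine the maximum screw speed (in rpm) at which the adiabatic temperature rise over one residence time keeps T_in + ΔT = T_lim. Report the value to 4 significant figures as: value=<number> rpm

value=12.44 rpm

Convert throughput: Q = 49.8 kg/h = 49.8/3600 = 0.0138333 kg/s
t_res = M / Q_s = 9.00 / 0.0138333 = 650.602 s
Geometry in SI: D = 86.3 mm → 0.0863 m, h = 7.39 mm → 0.00739 m
ΔT_a = T_lim − T_in = 274.7 °C − 176.3 °C = 98.4 K
γ̇_max² = ΔT_a·ρ·cp / (η·t_res) = [98.4 × 885 × 1895] / [4386 × 650.602] = 57.8313 s⁻²
γ̇_max = √57.8313 = 7.60469 s⁻¹
Solve γ̇ = πDN/h for N: N_max = γ̇_max·h/(π·D) = 7.60469 × 0.00739 / (π × 0.0863) = 0.207284 rev/s = 12.437 rpm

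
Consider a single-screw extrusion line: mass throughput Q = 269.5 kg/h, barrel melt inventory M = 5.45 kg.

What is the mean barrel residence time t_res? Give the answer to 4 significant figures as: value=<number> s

Convert throughput: Q = 269.5 kg/h = 269.5/3600 = 0.0748611 kg/s
Mean residence time: t_res = M/Q_s = 5.45 kg / 0.0748611 kg/s = 72.8015 s

value=72.80 s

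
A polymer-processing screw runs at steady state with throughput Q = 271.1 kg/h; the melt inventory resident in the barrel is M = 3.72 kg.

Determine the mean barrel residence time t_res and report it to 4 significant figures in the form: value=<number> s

value=49.40 s

Q_s = Q / 3600 = 271.1 / 3600 = 0.0753056 kg/s
t_res = M / Q_s = 3.72 ÷ 0.0753056 = 49.3987 s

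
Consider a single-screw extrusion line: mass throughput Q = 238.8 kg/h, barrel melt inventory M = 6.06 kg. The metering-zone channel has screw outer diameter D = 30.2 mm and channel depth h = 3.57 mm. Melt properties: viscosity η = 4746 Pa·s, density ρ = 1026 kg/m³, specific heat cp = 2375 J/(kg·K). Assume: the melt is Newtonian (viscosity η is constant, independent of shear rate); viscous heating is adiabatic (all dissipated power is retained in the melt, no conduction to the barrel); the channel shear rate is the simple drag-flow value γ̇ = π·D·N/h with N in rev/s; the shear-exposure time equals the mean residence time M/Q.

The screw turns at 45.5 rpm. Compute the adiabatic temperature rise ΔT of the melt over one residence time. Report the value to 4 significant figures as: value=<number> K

value=72.27 K

Q_s = Q / 3600 = 238.8 / 3600 = 0.0663333 kg/s
Mean residence time: t_res = M/Q_s = 6.06 kg / 0.0663333 kg/s = 91.3568 s
Convert to SI: D = 0.0302 m, h = 0.00357 m, N = 45.5/60 = 0.758333 rev/s
γ̇ = π D N / h = (π)(0.0302)(0.758333) / 0.00357 = 20.1534 s⁻¹
ΔT = η·γ̇²·t_res/(ρ·cp) = [4746 × 20.1534² × 91.3568] / [1026 × 2375] = 72.2695 K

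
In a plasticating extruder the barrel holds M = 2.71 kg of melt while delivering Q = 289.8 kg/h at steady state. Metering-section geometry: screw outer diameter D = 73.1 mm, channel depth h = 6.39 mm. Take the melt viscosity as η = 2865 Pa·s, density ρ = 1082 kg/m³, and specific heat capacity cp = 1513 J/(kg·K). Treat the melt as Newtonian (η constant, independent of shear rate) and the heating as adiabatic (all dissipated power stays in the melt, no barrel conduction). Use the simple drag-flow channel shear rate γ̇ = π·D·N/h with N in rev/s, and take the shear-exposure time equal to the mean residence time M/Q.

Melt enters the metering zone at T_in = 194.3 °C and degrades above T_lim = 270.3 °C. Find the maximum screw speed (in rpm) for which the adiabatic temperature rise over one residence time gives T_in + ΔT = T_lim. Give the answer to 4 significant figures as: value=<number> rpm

Convert throughput: Q = 289.8 kg/h = 289.8/3600 = 0.0805 kg/s
t_res = M / Q_s = 2.71 ÷ 0.0805 = 33.6646 s
D = 73.1 mm = 0.0731 m;  h = 6.39 mm = 0.00639 m
ΔT_a = T_lim − T_in = 270.3 − 194.3 = 76 K
Invert ΔT = ηγ̇²t_res/(ρcp) for γ̇: γ̇_max² = ΔT_a ρ cp / (η t_res) = 76·1082·1513 / (2865·33.6646) = 1289.98 s⁻²
γ̇_max = sqrt(1289.98) = 35.9162 s⁻¹
N_max = γ̇_max h / (πD) = 35.9162·0.00639/(π·0.0731) = 0.999366 rev/s → ×60 = 59.9619 rpm

value=59.96 rpm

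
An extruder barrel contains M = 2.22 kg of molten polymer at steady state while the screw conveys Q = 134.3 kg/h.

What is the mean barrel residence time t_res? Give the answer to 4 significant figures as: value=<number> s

value=59.51 s

Q_s = Q / 3600 = 134.3 / 3600 = 0.0373056 kg/s
Mean residence time: t_res = M/Q_s = 2.22 kg / 0.0373056 kg/s = 59.5086 s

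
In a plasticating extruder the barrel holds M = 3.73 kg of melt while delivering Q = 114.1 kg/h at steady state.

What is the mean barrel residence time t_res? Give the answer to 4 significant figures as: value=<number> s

value=117.7 s

Q_s = Q / 3600 = 114.1 / 3600 = 0.0316944 kg/s
t_res = M / Q_s = 3.73 ÷ 0.0316944 = 117.686 s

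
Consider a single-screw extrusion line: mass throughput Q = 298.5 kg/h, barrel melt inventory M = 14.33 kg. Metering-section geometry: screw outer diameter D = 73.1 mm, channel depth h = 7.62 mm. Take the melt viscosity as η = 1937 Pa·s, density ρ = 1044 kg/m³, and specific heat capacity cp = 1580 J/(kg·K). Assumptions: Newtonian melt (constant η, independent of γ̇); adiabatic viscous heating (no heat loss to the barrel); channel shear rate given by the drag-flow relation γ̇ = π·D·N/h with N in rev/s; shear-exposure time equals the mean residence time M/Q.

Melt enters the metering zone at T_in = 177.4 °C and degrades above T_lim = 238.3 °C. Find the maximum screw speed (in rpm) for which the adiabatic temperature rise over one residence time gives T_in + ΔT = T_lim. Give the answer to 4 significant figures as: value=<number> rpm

value=34.49 rpm

Q_s = Q / 3600 = 298.5 / 3600 = 0.0829167 kg/s
t_res = M / Q_s = 14.33 / 0.0829167 = 172.824 s
Convert to metres: D = 0.0731 m, h = 0.00762 m
Allowable rise: ΔT_a = T_lim − T_in = 238.3 − 177.4 = 60.9 K
Invert ΔT = ηγ̇²t_res/(ρcp) for γ̇: γ̇_max² = ΔT_a ρ cp / (η t_res) = 60.9·1044·1580 / (1937·172.824) = 300.083 s⁻²
γ̇_max = sqrt(300.083) = 17.3229 s⁻¹
N_max = γ̇_max·h / (π·D) = 17.3229 · 0.00762 / (π · 0.0731) = 0.574789 rev/s = 34.4873 rpm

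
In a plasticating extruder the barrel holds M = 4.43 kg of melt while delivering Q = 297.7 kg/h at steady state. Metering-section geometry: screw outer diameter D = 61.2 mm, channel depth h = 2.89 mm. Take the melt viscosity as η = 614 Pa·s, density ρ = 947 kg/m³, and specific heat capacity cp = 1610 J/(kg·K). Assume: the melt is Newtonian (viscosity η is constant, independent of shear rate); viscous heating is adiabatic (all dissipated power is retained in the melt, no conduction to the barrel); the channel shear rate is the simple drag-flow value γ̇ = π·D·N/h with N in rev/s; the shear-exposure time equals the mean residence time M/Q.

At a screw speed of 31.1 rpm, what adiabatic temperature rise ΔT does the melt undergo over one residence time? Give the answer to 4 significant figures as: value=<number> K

value=25.65 K

Throughput in SI: Q_s = 297.7 kg/h ÷ 3600 s/h = 0.0826944 kg/s
t_res = M / Q_s = 4.43 ÷ 0.0826944 = 53.5707 s
Geometry in metres: D = 61.2 mm → 0.0612 m, h = 2.89 mm → 0.00289 m; screw speed N = 31.1 rpm = 0.518333 rev/s
γ̇ = π D N / h = (π)(0.0612)(0.518333) / 0.00289 = 34.4836 s⁻¹
ΔT = η·γ̇²·t_res/(ρ·cp) = [614 × 34.4836² × 53.5707] / [947 × 1610] = 25.6534 K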